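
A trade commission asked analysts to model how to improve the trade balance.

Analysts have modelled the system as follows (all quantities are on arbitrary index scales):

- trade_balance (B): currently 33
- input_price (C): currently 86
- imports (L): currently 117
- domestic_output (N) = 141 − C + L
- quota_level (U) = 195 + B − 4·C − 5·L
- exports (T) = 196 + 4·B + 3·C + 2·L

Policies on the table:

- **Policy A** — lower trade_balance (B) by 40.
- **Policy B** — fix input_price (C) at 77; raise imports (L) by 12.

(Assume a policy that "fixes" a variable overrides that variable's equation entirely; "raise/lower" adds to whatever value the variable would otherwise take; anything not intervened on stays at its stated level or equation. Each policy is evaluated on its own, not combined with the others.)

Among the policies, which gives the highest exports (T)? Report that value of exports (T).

Policy A (B − 40):
  B = 33 − 40 = -7
  C = 86
  L = 117
  T = 196 + 4·(-7) + 3·86 + 2·117 = 660
Policy B (C := 77, L + 12):
  B = 33
  C = 77
  L = 117 + 12 = 129
  T = 196 + 4·33 + 3·77 + 2·129 = 817
Comparing — Policy A: T=660, Policy B: T=817. Highest is 817 (Policy B).

817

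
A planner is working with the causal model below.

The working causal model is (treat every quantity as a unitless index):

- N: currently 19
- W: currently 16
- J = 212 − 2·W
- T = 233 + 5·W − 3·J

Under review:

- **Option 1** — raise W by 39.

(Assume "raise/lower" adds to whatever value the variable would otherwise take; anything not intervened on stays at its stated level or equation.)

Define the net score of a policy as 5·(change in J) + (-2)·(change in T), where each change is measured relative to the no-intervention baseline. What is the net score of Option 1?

-1248

Baseline:
  W = 16
  J = 212 − 2·16 = 180
  T = 233 + 5·16 − 3·180 = -227
Option 1 (W + 39):
  W = 16 + 39 = 55
  J = 212 − 2·55 = 102
  T = 233 + 5·55 − 3·102 = 202
ΔJ = 102 − 180 = -78; ΔT = 202 − (-227) = 429
Score = 5·(-78) + (-2)·429 = -1248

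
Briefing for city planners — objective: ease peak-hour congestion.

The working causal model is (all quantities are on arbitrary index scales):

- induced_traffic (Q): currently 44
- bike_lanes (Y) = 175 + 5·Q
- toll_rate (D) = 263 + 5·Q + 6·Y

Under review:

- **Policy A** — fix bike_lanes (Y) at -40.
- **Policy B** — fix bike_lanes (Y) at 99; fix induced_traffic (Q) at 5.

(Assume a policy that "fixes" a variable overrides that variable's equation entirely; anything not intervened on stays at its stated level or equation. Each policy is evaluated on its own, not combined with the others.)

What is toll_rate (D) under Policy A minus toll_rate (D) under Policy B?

-639

Policy A (Y := -40):
  Q = 44
  Y = -40
  D = 263 + 5·44 + 6·(-40) = 243
Policy B (Y := 99, Q := 5):
  Q = 5
  Y = 99
  D = 263 + 5·5 + 6·99 = 882
D: 243 − 882 = -639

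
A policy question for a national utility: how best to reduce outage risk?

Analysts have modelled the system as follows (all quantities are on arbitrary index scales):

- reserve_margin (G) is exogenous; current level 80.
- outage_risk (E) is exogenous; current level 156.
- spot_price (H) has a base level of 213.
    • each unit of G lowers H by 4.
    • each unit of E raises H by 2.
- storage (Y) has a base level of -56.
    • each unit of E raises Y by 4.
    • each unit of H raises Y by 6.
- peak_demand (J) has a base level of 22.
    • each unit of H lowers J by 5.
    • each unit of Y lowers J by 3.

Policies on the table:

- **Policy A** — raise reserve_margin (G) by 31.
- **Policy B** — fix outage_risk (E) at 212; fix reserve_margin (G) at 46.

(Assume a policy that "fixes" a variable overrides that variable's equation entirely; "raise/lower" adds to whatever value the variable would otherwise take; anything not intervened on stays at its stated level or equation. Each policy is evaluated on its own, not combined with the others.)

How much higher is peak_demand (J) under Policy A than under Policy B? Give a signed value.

9228

Policy A (G + 31):
  G = 80 + 31 = 111
  E = 156
  H = 213 − 4·111 + 2·156 = 81
  Y = -56 + 4·156 + 6·81 = 1054
  J = 22 − 5·81 − 3·1054 = -3545
Policy B (E := 212, G := 46):
  G = 46
  E = 212
  H = 213 − 4·46 + 2·212 = 453
  Y = -56 + 4·212 + 6·453 = 3510
  J = 22 − 5·453 − 3·3510 = -12773
J: -3545 − (-12773) = 9228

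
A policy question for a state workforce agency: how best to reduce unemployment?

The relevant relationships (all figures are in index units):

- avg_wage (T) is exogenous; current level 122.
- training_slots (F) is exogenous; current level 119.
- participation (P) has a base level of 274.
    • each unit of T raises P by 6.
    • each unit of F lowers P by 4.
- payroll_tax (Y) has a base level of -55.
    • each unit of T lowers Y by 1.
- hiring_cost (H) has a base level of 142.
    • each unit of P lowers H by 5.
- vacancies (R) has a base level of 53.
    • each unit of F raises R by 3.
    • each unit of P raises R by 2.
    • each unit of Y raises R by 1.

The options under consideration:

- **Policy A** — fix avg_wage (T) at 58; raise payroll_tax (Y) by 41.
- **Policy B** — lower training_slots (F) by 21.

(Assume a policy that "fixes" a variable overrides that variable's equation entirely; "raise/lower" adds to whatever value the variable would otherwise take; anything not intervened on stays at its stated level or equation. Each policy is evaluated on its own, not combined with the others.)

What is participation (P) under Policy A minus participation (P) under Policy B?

Policy A (T := 58, Y + 41):
  T = 58
  F = 119
  P = 274 + 6·58 − 4·119 = 146
Policy B (F − 21):
  T = 122
  F = 119 − 21 = 98
  P = 274 + 6·122 − 4·98 = 614
P: 146 − 614 = -468

-468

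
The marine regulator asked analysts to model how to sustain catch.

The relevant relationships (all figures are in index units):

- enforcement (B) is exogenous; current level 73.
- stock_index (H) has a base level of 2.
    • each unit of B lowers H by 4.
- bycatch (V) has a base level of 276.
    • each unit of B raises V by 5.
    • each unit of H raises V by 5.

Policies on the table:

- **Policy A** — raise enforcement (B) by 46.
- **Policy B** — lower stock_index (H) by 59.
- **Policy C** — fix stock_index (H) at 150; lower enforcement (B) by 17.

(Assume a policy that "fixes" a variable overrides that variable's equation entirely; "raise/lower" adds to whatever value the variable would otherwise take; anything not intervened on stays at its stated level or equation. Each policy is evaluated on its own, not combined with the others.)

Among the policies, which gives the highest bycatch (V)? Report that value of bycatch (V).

Policy A (B + 46):
  B = 73 + 46 = 119
  H = 2 − 4·119 = -474
  V = 276 + 5·119 + 5·(-474) = -1499
Policy B (H − 59):
  B = 73
  H = 2 − 4·73 (−59 from intervention) = -349
  V = 276 + 5·73 + 5·(-349) = -1104
Policy C (H := 150, B − 17):
  B = 73 − 17 = 56
  H = 150
  V = 276 + 5·56 + 5·150 = 1306
Comparing — Policy A: V=-1499, Policy B: V=-1104, Policy C: V=1306. Highest is 1306 (Policy C).

1306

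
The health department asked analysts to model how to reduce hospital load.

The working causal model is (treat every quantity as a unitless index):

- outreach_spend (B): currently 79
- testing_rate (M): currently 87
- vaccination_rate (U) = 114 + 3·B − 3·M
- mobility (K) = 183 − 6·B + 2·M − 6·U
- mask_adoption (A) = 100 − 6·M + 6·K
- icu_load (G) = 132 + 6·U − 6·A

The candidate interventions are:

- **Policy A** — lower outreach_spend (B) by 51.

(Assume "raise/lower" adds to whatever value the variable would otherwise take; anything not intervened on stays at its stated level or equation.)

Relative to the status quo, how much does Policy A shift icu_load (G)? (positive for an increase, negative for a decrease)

Baseline:
  B = 79
  M = 87
  U = 114 + 3·79 − 3·87 = 90
  K = 183 − 6·79 + 2·87 − 6·90 = -657
  A = 100 − 6·87 + 6·(-657) = -4364
  G = 132 + 6·90 − 6·(-4364) = 26856
Policy A (B − 51):
  B = 79 − 51 = 28
  M = 87
  U = 114 + 3·28 − 3·87 = -63
  K = 183 − 6·28 + 2·87 − 6·(-63) = 567
  A = 100 − 6·87 + 6·567 = 2980
  G = 132 + 6·(-63) − 6·2980 = -18126
Change in G: -18126 − 26856 = -44982

-44982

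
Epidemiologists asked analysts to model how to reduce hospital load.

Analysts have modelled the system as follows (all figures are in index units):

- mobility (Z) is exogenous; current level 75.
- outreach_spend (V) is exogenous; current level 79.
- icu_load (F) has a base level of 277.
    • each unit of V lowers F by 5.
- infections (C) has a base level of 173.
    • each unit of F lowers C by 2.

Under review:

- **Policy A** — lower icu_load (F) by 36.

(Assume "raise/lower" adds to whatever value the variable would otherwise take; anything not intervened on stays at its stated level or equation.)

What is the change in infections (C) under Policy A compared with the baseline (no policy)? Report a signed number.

Baseline:
  V = 79
  F = 277 − 5·79 = -118
  C = 173 − 2·(-118) = 409
Policy A (F − 36):
  V = 79
  F = 277 − 5·79 (−36 from intervention) = -154
  C = 173 − 2·(-154) = 481
Change in C: 481 − 409 = 72

72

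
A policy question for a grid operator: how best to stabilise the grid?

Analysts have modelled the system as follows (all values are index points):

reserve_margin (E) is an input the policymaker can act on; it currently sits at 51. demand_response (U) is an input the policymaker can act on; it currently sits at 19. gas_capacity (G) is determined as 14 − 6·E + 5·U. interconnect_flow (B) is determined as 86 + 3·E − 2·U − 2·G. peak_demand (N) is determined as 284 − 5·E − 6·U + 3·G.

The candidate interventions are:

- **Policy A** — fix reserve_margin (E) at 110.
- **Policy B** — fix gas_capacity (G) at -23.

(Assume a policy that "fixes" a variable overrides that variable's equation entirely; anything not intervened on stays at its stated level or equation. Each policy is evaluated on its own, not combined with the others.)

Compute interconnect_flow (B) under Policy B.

Policy B (G := -23):
  E = 51
  U = 19
  G = -23
  B = 86 + 3·51 − 2·19 − 2·(-23) = 247

247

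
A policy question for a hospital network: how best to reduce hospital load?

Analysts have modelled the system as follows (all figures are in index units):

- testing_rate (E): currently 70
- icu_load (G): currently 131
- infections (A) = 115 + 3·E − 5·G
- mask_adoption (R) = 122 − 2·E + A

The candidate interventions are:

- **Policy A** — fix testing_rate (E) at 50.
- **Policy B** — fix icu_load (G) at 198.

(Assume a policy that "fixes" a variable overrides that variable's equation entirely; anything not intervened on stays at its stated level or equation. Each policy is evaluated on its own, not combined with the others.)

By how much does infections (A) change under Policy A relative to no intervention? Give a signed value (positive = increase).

-60

Baseline:
  E = 70
  G = 131
  A = 115 + 3·70 − 5·131 = -330
Policy A (E := 50):
  E = 50
  G = 131
  A = 115 + 3·50 − 5·131 = -390
Change in A: -390 − (-330) = -60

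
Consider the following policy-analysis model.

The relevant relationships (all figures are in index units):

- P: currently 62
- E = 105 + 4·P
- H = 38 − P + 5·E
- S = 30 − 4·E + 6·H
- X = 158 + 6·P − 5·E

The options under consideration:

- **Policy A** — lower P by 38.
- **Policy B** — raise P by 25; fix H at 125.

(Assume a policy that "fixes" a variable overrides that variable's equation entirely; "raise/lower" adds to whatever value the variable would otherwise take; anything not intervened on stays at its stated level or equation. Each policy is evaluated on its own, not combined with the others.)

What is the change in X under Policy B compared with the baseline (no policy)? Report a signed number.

Baseline:
  P = 62
  E = 105 + 4·62 = 353
  X = 158 + 6·62 − 5·353 = -1235
Policy B (P + 25, H := 125):
  P = 62 + 25 = 87
  E = 105 + 4·87 = 453
  X = 158 + 6·87 − 5·453 = -1585
Change in X: -1585 − (-1235) = -350

-350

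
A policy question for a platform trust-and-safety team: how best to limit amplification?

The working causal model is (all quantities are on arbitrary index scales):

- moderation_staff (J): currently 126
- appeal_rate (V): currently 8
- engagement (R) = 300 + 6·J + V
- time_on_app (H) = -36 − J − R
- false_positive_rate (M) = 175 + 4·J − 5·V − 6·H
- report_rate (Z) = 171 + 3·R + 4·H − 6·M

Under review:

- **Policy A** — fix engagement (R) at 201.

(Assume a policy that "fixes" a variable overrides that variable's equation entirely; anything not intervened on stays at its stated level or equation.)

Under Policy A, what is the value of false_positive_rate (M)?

Policy A (R := 201):
  J = 126
  V = 8
  R = 201
  H = -36 − 126 − 201 = -363
  M = 175 + 4·126 − 5·8 − 6·(-363) = 2817

2817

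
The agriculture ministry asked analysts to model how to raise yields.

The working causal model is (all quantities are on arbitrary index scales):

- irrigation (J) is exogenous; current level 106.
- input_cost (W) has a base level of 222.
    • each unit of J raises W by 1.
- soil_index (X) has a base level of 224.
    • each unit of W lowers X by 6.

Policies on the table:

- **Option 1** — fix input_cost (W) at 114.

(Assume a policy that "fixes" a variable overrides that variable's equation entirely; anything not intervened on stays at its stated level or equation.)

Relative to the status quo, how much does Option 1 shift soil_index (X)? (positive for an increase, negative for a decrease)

Baseline:
  J = 106
  W = 222 + 106 = 328
  X = 224 − 6·328 = -1744
Option 1 (W := 114):
  J = 106
  W = 114
  X = 224 − 6·114 = -460
Change in X: -460 − (-1744) = 1284

1284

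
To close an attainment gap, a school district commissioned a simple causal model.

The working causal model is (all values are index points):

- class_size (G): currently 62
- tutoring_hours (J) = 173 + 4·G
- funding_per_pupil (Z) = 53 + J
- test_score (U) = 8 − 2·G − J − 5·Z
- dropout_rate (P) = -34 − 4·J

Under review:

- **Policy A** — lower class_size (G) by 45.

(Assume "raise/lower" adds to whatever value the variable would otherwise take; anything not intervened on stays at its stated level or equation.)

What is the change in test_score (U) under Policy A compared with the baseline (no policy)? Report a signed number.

Baseline:
  G = 62
  J = 173 + 4·62 = 421
  Z = 53 + 421 = 474
  U = 8 − 2·62 − 421 − 5·474 = -2907
Policy A (G − 45):
  G = 62 − 45 = 17
  J = 173 + 4·17 = 241
  Z = 53 + 241 = 294
  U = 8 − 2·17 − 241 − 5·294 = -1737
Change in U: -1737 − (-2907) = 1170

1170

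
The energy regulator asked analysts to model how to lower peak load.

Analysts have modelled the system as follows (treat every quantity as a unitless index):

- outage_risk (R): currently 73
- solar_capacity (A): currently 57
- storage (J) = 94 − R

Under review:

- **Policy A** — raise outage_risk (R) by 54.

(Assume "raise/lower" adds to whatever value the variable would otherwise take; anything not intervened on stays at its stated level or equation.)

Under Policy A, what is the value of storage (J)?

-33

Policy A (R + 54):
  R = 73 + 54 = 127
  J = 94 − 127 = -33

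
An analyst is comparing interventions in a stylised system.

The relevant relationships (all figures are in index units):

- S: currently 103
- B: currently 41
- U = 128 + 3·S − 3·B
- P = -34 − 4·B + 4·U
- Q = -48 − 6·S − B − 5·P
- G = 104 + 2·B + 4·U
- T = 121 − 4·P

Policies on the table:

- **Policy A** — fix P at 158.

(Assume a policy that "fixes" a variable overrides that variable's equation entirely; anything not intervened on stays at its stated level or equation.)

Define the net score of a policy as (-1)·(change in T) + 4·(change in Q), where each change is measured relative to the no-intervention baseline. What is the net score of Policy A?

14400

Baseline:
  S = 103
  B = 41
  U = 128 + 3·103 − 3·41 = 314
  P = -34 − 4·41 + 4·314 = 1058
  Q = -48 − 6·103 − 41 − 5·1058 = -5997
  T = 121 − 4·1058 = -4111
Policy A (P := 158):
  S = 103
  B = 41
  U = 128 + 3·103 − 3·41 = 314
  P = 158
  Q = -48 − 6·103 − 41 − 5·158 = -1497
  T = 121 − 4·158 = -511
ΔT = -511 − (-4111) = 3600; ΔQ = -1497 − (-5997) = 4500
Score = (-1)·3600 + 4·4500 = 14400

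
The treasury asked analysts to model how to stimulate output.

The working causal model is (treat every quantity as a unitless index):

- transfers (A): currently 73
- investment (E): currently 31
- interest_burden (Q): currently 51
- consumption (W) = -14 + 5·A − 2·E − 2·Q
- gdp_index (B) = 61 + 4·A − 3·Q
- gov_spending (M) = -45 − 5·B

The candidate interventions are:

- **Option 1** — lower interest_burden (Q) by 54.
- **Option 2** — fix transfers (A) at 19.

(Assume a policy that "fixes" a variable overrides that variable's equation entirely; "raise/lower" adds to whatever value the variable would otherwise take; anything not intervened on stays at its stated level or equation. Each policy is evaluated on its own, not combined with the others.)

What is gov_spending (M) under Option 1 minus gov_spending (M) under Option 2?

-1890

Option 1 (Q − 54):
  A = 73
  Q = 51 − 54 = -3
  B = 61 + 4·73 − 3·(-3) = 362
  M = -45 − 5·362 = -1855
Option 2 (A := 19):
  A = 19
  Q = 51
  B = 61 + 4·19 − 3·51 = -16
  M = -45 − 5·(-16) = 35
M: -1855 − 35 = -1890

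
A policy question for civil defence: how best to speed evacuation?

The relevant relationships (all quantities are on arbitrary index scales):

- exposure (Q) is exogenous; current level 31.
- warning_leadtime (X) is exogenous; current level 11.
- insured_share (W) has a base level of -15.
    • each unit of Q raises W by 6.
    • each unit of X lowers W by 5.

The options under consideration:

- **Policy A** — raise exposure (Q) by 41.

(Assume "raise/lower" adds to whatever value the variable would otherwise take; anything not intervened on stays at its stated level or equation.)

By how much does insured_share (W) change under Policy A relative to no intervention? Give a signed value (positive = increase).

Baseline:
  Q = 31
  X = 11
  W = -15 + 6·31 − 5·11 = 116
Policy A (Q + 41):
  Q = 31 + 41 = 72
  X = 11
  W = -15 + 6·72 − 5·11 = 362
Change in W: 362 − 116 = 246

246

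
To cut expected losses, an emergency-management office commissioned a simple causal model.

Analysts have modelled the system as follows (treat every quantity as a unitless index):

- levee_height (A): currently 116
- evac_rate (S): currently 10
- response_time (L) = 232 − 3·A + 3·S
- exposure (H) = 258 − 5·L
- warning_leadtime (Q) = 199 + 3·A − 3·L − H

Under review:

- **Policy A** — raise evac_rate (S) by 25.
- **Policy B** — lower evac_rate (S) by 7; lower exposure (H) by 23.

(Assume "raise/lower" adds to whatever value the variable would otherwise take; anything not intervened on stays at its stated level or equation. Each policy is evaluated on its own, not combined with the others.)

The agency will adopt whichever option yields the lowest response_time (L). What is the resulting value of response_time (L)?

Policy A (S + 25):
  A = 116
  S = 10 + 25 = 35
  L = 232 − 3·116 + 3·35 = -11
Policy B (S − 7, H − 23):
  A = 116
  S = 10 − 7 = 3
  L = 232 − 3·116 + 3·3 = -107
Comparing — Policy A: L=-11, Policy B: L=-107. Lowest is -107 (Policy B).

-107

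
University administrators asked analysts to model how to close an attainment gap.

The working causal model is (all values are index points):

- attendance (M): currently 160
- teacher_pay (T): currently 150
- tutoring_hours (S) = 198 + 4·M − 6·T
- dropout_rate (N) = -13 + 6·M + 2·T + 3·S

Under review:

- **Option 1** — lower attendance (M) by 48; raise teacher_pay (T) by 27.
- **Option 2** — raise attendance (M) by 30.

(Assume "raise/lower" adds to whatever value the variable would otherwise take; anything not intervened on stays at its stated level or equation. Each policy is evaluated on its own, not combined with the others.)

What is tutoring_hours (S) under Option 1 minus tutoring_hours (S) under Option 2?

-474

Option 1 (M − 48, T + 27):
  M = 160 − 48 = 112
  T = 150 + 27 = 177
  S = 198 + 4·112 − 6·177 = -416
Option 2 (M + 30):
  M = 160 + 30 = 190
  T = 150
  S = 198 + 4·190 − 6·150 = 58
S: -416 − 58 = -474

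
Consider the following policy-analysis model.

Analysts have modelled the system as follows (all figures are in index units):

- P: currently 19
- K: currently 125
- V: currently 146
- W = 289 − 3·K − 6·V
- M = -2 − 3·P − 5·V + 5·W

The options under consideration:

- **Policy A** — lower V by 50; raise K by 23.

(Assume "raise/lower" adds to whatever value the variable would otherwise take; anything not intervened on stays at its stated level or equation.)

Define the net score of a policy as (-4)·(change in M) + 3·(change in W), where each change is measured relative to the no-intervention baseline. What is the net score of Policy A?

-4927

Baseline:
  P = 19
  K = 125
  V = 146
  W = 289 − 3·125 − 6·146 = -962
  M = -2 − 3·19 − 5·146 + 5·(-962) = -5599
Policy A (V − 50, K + 23):
  P = 19
  K = 125 + 23 = 148
  V = 146 − 50 = 96
  W = 289 − 3·148 − 6·96 = -731
  M = -2 − 3·19 − 5·96 + 5·(-731) = -4194
ΔM = -4194 − (-5599) = 1405; ΔW = -731 − (-962) = 231
Score = (-4)·1405 + 3·231 = -4927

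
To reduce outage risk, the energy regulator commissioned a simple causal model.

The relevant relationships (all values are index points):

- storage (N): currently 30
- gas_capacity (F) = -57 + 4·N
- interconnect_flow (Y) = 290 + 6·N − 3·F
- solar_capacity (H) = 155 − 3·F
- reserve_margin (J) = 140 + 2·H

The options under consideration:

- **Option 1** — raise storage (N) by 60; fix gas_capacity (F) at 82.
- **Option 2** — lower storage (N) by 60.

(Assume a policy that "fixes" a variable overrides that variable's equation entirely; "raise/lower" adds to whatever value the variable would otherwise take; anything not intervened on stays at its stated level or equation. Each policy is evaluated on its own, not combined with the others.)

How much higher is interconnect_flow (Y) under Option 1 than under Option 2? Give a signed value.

-57

Option 1 (N + 60, F := 82):
  N = 30 + 60 = 90
  F = 82
  Y = 290 + 6·90 − 3·82 = 584
Option 2 (N − 60):
  N = 30 − 60 = -30
  F = -57 + 4·(-30) = -177
  Y = 290 + 6·(-30) − 3·(-177) = 641
Y: 584 − 641 = -57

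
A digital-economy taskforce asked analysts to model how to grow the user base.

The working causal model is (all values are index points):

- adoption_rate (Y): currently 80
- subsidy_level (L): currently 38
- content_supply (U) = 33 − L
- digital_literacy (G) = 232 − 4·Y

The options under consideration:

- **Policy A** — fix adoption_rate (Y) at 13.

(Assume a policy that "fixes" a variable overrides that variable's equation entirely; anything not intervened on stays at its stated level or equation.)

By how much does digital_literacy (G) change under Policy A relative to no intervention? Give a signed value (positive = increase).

Baseline:
  Y = 80
  G = 232 − 4·80 = -88
Policy A (Y := 13):
  Y = 13
  G = 232 − 4·13 = 180
Change in G: 180 − (-88) = 268

268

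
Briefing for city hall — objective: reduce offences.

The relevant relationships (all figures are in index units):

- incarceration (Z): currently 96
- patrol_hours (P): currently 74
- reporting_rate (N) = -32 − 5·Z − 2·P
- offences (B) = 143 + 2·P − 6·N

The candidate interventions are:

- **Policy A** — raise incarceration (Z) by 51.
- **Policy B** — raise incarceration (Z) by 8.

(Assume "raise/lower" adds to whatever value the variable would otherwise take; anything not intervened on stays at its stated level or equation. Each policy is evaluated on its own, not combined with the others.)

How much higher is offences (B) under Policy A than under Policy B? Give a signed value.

Policy A (Z + 51):
  Z = 96 + 51 = 147
  P = 74
  N = -32 − 5·147 − 2·74 = -915
  B = 143 + 2·74 − 6·(-915) = 5781
Policy B (Z + 8):
  Z = 96 + 8 = 104
  P = 74
  N = -32 − 5·104 − 2·74 = -700
  B = 143 + 2·74 − 6·(-700) = 4491
B: 5781 − 4491 = 1290

1290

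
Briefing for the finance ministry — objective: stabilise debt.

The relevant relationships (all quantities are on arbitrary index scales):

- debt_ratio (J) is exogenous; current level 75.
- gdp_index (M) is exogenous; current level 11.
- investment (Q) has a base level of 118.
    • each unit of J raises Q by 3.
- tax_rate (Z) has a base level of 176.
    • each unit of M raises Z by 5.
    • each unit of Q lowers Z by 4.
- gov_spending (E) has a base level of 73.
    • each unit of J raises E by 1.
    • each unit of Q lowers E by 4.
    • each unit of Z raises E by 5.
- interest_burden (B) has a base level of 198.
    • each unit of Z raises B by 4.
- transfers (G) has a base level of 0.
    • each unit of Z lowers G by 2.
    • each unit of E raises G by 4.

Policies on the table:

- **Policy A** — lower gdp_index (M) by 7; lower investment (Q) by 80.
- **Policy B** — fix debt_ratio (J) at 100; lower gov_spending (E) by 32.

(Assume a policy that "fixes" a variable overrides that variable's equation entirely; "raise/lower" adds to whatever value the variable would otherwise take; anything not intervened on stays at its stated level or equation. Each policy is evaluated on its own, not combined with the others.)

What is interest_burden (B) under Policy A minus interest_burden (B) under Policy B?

Policy A (M − 7, Q − 80):
  J = 75
  M = 11 − 7 = 4
  Q = 118 + 3·75 (−80 from intervention) = 263
  Z = 176 + 5·4 − 4·263 = -856
  B = 198 + 4·(-856) = -3226
Policy B (J := 100, E − 32):
  J = 100
  M = 11
  Q = 118 + 3·100 = 418
  Z = 176 + 5·11 − 4·418 = -1441
  B = 198 + 4·(-1441) = -5566
B: -3226 − (-5566) = 2340

2340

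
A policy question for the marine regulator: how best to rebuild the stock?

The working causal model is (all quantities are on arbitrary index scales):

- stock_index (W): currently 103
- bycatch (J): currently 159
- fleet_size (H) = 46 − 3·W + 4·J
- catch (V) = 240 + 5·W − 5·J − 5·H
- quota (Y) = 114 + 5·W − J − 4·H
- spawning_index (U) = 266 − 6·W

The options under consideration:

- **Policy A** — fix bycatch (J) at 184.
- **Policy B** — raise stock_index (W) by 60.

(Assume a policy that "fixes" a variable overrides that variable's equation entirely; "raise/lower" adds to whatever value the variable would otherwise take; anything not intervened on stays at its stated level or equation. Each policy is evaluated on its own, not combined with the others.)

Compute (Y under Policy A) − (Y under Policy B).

Policy A (J := 184):
  W = 103
  J = 184
  H = 46 − 3·103 + 4·184 = 473
  Y = 114 + 5·103 − 184 − 4·473 = -1447
Policy B (W + 60):
  W = 103 + 60 = 163
  J = 159
  H = 46 − 3·163 + 4·159 = 193
  Y = 114 + 5·163 − 159 − 4·193 = -2
Y: -1447 − (-2) = -1445

-1445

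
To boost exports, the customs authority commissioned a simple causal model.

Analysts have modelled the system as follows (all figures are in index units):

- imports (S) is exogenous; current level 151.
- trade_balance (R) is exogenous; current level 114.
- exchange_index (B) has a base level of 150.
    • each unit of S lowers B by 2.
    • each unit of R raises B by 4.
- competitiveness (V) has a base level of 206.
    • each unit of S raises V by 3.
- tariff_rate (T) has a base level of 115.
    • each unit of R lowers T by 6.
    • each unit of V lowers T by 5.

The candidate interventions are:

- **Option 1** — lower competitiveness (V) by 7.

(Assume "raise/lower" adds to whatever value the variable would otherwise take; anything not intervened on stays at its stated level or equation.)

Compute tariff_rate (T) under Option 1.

-3829

Option 1 (V − 7):
  S = 151
  R = 114
  V = 206 + 3·151 (−7 from intervention) = 652
  T = 115 − 6·114 − 5·652 = -3829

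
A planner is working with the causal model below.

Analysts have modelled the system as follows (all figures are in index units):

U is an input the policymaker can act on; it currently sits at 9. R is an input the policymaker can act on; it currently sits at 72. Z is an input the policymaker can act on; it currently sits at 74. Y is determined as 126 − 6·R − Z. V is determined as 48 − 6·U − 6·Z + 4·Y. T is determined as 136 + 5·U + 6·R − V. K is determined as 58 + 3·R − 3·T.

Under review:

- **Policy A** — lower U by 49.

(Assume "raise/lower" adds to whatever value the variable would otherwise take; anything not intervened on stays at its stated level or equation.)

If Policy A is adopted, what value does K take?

Policy A (U − 49):
  U = 9 − 49 = -40
  R = 72
  Z = 74
  Y = 126 − 6·72 − 74 = -380
  V = 48 − 6·(-40) − 6·74 + 4·(-380) = -1676
  T = 136 + 5·(-40) + 6·72 − (-1676) = 2044
  K = 58 + 3·72 − 3·2044 = -5858

-5858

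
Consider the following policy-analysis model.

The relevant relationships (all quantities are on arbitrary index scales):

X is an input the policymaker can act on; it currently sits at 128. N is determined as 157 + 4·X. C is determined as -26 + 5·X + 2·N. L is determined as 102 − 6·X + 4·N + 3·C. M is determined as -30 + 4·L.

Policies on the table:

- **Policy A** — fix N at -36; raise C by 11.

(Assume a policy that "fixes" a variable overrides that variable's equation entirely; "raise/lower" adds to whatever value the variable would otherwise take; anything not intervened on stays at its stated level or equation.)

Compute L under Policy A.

Policy A (N := -36, C + 11):
  X = 128
  N = -36
  C = -26 + 5·128 + 2·(-36) (+11 from intervention) = 553
  L = 102 − 6·128 + 4·(-36) + 3·553 = 849

849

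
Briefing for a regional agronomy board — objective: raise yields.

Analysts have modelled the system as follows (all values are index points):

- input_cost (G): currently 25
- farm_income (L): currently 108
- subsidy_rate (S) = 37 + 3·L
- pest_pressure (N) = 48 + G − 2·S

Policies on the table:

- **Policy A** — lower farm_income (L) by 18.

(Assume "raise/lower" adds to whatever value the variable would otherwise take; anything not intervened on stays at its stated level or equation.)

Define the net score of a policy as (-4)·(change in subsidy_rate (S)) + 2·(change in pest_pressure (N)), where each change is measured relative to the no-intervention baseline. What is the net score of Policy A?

432

Baseline:
  G = 25
  L = 108
  S = 37 + 3·108 = 361
  N = 48 + 25 − 2·361 = -649
Policy A (L − 18):
  G = 25
  L = 108 − 18 = 90
  S = 37 + 3·90 = 307
  N = 48 + 25 − 2·307 = -541
ΔS = 307 − 361 = -54; ΔN = -541 − (-649) = 108
Score = (-4)·(-54) + 2·108 = 432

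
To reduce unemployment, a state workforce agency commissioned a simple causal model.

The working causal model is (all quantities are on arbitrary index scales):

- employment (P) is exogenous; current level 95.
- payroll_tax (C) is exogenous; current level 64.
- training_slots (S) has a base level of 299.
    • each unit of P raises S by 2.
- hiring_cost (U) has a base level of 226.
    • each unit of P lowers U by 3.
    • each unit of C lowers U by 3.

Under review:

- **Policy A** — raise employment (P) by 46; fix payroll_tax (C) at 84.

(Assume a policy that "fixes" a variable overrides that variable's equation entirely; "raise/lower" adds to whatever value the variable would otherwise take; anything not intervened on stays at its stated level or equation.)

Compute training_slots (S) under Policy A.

Policy A (P + 46, C := 84):
  P = 95 + 46 = 141
  S = 299 + 2·141 = 581

581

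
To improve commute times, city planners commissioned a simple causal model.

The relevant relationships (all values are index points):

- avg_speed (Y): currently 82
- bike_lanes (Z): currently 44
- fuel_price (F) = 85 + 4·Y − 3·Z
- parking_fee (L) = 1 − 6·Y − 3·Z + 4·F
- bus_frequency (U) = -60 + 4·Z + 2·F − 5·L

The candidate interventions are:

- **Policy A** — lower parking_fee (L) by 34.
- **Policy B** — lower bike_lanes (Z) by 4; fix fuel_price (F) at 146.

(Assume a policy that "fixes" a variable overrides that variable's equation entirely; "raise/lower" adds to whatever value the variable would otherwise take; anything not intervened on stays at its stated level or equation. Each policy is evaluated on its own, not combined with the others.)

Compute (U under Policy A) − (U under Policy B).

-2184

Policy A (L − 34):
  Y = 82
  Z = 44
  F = 85 + 4·82 − 3·44 = 281
  L = 1 − 6·82 − 3·44 + 4·281 (−34 from intervention) = 467
  U = -60 + 4·44 + 2·281 − 5·467 = -1657
Policy B (Z − 4, F := 146):
  Y = 82
  Z = 44 − 4 = 40
  F = 146
  L = 1 − 6·82 − 3·40 + 4·146 = -27
  U = -60 + 4·40 + 2·146 − 5·(-27) = 527
U: -1657 − 527 = -2184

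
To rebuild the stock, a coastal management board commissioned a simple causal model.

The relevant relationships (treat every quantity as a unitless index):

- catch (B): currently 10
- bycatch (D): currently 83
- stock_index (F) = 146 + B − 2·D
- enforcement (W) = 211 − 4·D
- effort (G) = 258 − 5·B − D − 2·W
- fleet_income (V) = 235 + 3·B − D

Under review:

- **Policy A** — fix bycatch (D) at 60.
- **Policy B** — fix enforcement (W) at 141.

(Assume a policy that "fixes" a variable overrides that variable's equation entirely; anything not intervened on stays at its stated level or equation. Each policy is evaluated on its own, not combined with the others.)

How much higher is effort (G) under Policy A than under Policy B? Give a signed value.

363

Policy A (D := 60):
  B = 10
  D = 60
  W = 211 − 4·60 = -29
  G = 258 − 5·10 − 60 − 2·(-29) = 206
Policy B (W := 141):
  B = 10
  D = 83
  W = 141
  G = 258 − 5·10 − 83 − 2·141 = -157
G: 206 − (-157) = 363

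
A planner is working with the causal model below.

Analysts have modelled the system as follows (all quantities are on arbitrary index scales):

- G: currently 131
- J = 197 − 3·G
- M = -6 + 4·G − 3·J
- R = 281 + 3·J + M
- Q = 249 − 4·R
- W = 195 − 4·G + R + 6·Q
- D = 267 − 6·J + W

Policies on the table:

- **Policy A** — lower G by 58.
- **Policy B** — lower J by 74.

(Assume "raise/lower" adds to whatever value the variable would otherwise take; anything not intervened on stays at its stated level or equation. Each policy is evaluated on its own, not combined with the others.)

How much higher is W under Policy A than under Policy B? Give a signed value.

5568

Policy A (G − 58):
  G = 131 − 58 = 73
  J = 197 − 3·73 = -22
  M = -6 + 4·73 − 3·(-22) = 352
  R = 281 + 3·(-22) + 352 = 567
  Q = 249 − 4·567 = -2019
  W = 195 − 4·73 + 567 + 6·(-2019) = -11644
Policy B (J − 74):
  G = 131
  J = 197 − 3·131 (−74 from intervention) = -270
  M = -6 + 4·131 − 3·(-270) = 1328
  R = 281 + 3·(-270) + 1328 = 799
  Q = 249 − 4·799 = -2947
  W = 195 − 4·131 + 799 + 6·(-2947) = -17212
W: -11644 − (-17212) = 5568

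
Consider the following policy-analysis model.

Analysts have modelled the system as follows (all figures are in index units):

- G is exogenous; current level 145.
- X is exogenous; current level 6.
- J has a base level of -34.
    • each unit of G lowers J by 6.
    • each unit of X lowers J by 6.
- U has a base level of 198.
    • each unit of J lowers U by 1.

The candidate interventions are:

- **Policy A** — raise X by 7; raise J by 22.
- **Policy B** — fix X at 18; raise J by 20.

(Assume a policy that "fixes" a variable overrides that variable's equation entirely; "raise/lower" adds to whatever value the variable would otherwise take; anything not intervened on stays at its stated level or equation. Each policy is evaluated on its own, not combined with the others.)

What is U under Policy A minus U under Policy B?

Policy A (X + 7, J + 22):
  G = 145
  X = 6 + 7 = 13
  J = -34 − 6·145 − 6·13 (+22 from intervention) = -960
  U = 198 − (-960) = 1158
Policy B (X := 18, J + 20):
  G = 145
  X = 18
  J = -34 − 6·145 − 6·18 (+20 from intervention) = -992
  U = 198 − (-992) = 1190
U: 1158 − 1190 = -32

-32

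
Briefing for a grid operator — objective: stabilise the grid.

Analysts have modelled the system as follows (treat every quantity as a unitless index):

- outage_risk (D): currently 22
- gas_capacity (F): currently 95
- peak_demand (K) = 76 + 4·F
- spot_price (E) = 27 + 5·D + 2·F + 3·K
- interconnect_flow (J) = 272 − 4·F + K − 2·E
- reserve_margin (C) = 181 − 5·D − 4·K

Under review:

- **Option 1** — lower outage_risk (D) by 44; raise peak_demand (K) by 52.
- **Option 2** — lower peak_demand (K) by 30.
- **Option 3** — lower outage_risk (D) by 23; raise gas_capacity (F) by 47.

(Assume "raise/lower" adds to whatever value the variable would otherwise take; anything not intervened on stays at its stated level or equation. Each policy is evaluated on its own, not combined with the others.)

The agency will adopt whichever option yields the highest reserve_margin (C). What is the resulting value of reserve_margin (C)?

Option 1 (D − 44, K + 52):
  D = 22 − 44 = -22
  F = 95
  K = 76 + 4·95 (+52 from intervention) = 508
  C = 181 − 5·(-22) − 4·508 = -1741
Option 2 (K − 30):
  D = 22
  F = 95
  K = 76 + 4·95 (−30 from intervention) = 426
  C = 181 − 5·22 − 4·426 = -1633
Option 3 (D − 23, F + 47):
  D = 22 − 23 = -1
  F = 95 + 47 = 142
  K = 76 + 4·142 = 644
  C = 181 − 5·(-1) − 4·644 = -2390
Comparing — Option 1: C=-1741, Option 2: C=-1633, Option 3: C=-2390. Highest is -1633 (Option 2).

-1633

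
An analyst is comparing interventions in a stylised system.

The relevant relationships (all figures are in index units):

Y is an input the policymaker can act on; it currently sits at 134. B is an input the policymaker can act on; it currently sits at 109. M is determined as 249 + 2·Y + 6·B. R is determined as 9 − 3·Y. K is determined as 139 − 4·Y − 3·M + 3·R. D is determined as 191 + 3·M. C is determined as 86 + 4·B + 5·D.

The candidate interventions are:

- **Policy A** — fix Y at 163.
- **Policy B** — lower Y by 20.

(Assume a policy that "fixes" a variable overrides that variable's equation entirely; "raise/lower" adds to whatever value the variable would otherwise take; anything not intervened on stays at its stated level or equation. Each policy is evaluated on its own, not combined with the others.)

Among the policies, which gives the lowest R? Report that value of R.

Policy A (Y := 163):
  Y = 163
  R = 9 − 3·163 = -480
Policy B (Y − 20):
  Y = 134 − 20 = 114
  R = 9 − 3·114 = -333
Comparing — Policy A: R=-480, Policy B: R=-333. Lowest is -480 (Policy A).

-480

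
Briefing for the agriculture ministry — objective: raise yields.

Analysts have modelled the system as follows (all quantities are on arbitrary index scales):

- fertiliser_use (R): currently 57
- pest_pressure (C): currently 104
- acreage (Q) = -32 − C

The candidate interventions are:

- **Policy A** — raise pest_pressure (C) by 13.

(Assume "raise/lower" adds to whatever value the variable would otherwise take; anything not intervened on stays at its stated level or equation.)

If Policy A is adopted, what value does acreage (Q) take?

Policy A (C + 13):
  C = 104 + 13 = 117
  Q = -32 − 117 = -149

-149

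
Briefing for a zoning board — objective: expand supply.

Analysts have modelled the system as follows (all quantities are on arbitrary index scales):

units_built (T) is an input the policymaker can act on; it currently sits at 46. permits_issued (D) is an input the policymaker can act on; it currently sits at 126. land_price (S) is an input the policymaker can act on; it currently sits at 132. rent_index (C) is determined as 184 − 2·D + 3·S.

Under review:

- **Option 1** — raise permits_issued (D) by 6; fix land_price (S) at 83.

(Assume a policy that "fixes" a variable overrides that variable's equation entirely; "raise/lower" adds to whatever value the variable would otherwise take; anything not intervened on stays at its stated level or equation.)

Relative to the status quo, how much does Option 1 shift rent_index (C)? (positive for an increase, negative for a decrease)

Baseline:
  D = 126
  S = 132
  C = 184 − 2·126 + 3·132 = 328
Option 1 (D + 6, S := 83):
  D = 126 + 6 = 132
  S = 83
  C = 184 − 2·132 + 3·83 = 169
Change in C: 169 − 328 = -159

-159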